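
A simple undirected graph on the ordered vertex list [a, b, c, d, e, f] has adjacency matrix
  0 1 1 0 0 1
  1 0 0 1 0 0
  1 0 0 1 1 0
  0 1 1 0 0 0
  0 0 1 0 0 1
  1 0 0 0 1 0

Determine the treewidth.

A width-2 tree decomposition is:
Bags: B1 = {b, c, d}  B2 = {a, b, c}  B3 = {a, c, e}  B4 = {a, e, f}
Tree: B1–B2, B2–B3, B3–B4
The largest bag has 3 vertices, giving width 2; this decomposition certifies tw(G) ≤ 2. Since d–b–a–c–d is a cycle in G, G is not acyclic. Forests are exactly the graphs of treewidth ≤ 1, so tw(G) ≥ 2. Hence tw(G) = 2 exactly.

2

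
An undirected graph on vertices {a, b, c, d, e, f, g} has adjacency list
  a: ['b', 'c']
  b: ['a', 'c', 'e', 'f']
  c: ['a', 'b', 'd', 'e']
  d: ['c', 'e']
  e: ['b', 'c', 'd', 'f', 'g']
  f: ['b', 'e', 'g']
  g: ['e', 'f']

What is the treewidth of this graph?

A width-2 tree decomposition is:
Bags: B1 = {c, d, e}  B2 = {b, c, e}  B3 = {b, e, f}  B4 = {e, f, g}  B5 = {a, b, c}
Tree: B1–B2, B2–B3, B3–B4, B2–B5
Each bag holds 3 vertices, so the decomposition has width 2, which upper-bounds the treewidth. For the lower bound, the 3 vertices {c, d, e} are pairwise adjacent, and any tree decomposition puts a clique entirely inside one bag — forcing width ≥ 2. Hence tw(G) = 2 exactly.

2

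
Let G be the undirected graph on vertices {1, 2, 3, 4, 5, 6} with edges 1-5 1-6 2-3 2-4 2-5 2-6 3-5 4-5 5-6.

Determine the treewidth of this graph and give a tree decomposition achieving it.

The largest bag has 3 vertices, giving width 2; this decomposition certifies tw(G) ≤ 2. On the other hand G contains the 3-clique {1, 5, 6}. A clique must lie in a single bag of any decomposition, so no decomposition can have width below 2. Combining the bounds, tw(G) = 2.

Treewidth 2.
One optimal decomposition is:
Bags: B1 = {2, 5, 6}  B2 = {2, 3, 5}  B3 = {2, 4, 5}  B4 = {1, 5, 6}
Tree: B1–B2, B2–B3, B1–B4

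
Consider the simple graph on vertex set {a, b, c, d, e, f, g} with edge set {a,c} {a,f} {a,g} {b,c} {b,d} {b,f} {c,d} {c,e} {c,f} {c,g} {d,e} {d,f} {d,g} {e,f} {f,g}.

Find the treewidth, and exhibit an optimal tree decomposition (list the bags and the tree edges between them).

Treewidth 3.
One such decomposition:
Bags: B1 = {b, c, d, f}  B2 = {c, d, f, g}  B3 = {a, c, f, g}  B4 = {c, d, e, f}
Tree: B1–B2, B2–B3, B1–B4

Every bag has size at most 4, so the width is 4 − 1 = 3 and tw(G) ≤ 3. On the other hand G contains the 4-clique {c, d, f, g}. A clique must lie in a single bag of any decomposition, so no decomposition can have width below 3. Hence tw(G) = 3 exactly.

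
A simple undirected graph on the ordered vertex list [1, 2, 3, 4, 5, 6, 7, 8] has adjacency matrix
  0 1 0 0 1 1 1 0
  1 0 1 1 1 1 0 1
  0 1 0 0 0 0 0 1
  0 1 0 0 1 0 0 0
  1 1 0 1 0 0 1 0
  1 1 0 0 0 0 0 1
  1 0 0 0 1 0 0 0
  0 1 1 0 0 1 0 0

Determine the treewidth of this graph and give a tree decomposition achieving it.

The largest bag has 3 vertices, giving width 2; this decomposition certifies tw(G) ≤ 2. Conversely, {2, 3, 8} is a clique of size 3, and the vertices of any clique must share a bag in every tree decomposition; so some bag has ≥ 3 vertices and tw(G) ≥ 2. Hence tw(G) = 2 exactly.

Treewidth 2.
Bags: B1 = {2, 6, 8}  B2 = {1, 2, 6}  B3 = {1, 2, 5}  B4 = {2, 3, 8}  B5 = {2, 4, 5}  B6 = {1, 5, 7}
Tree: B1–B2, B2–B3, B1–B4, B3–B5, B3–B6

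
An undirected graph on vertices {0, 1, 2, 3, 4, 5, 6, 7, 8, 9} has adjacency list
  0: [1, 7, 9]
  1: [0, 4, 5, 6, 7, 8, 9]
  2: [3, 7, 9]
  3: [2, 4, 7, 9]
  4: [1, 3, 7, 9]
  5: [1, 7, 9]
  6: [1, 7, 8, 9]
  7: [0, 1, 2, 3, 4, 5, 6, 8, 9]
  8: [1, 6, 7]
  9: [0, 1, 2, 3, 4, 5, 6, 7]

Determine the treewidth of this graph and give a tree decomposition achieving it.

Every bag has size at most 4, so the width is 4 − 1 = 3 and tw(G) ≤ 3. Conversely, {1, 6, 7, 8} is a clique of size 4, and the vertices of any clique must share a bag in every tree decomposition; so some bag has ≥ 4 vertices and tw(G) ≥ 3. Therefore the treewidth is 3.

Treewidth 3.
Bags: B1 = {1, 4, 7, 9}  B2 = {3, 4, 7, 9}  B3 = {1, 5, 7, 9}  B4 = {0, 1, 7, 9}  B5 = {1, 6, 7, 9}  B6 = {1, 6, 7, 8}  B7 = {2, 3, 7, 9}
Tree: B1–B2, B1–B3, B1–B4, B4–B5, B5–B6, B2–B7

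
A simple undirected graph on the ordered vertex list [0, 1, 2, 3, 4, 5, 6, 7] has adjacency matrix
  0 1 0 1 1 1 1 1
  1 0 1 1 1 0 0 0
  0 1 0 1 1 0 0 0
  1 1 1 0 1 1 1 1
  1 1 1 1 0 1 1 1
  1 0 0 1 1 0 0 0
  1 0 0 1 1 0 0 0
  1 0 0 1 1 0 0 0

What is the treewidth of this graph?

3

A width-3 tree decomposition is:
Bags: B1 = {0, 3, 4, 7}  B2 = {0, 1, 3, 4}  B3 = {1, 2, 3, 4}  B4 = {0, 3, 4, 5}  B5 = {0, 3, 4, 6}
Tree: B1–B2, B2–B3, B2–B4, B1–B5
The largest bag has 4 vertices, giving width 3; this decomposition certifies tw(G) ≤ 3. On the other hand G contains the 4-clique {0, 1, 3, 4}. A clique must lie in a single bag of any decomposition, so no decomposition can have width below 3. Combining the bounds, tw(G) = 3.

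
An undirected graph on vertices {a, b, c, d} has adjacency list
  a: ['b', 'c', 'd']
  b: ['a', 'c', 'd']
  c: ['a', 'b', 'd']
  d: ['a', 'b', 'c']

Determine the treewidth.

A width-3 tree decomposition is:
Bags: B1 = {a, b, c, d}
Tree: (single bag)
A single bag containing all 4 vertices is trivially a valid decomposition of width 3. On the other hand G contains the 4-clique {a, b, c, d}. A clique must lie in a single bag of any decomposition, so no decomposition can have width below 3. Hence tw(G) = 3 exactly.

3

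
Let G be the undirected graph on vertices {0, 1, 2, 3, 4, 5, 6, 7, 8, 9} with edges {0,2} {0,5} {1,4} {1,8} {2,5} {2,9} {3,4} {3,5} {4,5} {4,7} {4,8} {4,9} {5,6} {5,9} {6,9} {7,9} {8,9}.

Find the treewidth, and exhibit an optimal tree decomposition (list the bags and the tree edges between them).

Every bag has size at most 3, so the width is 3 − 1 = 2 and tw(G) ≤ 2. Conversely, {0, 2, 5} is a clique of size 3, and the vertices of any clique must share a bag in every tree decomposition; so some bag has ≥ 3 vertices and tw(G) ≥ 2. Combining the bounds, tw(G) = 2.

Treewidth 2.
One such decomposition:
Bags: B1 = {4, 5, 9}  B2 = {3, 4, 5}  B3 = {5, 6, 9}  B4 = {4, 7, 9}  B5 = {2, 5, 9}  B6 = {0, 2, 5}  B7 = {4, 8, 9}  B8 = {1, 4, 8}
Tree: B1–B2, B1–B3, B1–B4, B1–B5, B5–B6, B4–B7, B7–B8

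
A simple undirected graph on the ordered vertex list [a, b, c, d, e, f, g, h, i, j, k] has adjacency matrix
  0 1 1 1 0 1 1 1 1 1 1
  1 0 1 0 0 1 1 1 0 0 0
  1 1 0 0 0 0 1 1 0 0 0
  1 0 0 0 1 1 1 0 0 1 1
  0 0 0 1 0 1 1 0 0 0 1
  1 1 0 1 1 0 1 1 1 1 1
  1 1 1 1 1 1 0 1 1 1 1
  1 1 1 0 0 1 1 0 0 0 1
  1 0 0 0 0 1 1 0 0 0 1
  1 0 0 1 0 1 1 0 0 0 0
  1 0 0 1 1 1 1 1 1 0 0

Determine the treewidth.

A width-4 tree decomposition is:
Bags: B1 = {a, f, g, h, k}  B2 = {a, d, f, g, k}  B3 = {d, e, f, g, k}  B4 = {a, d, f, g, j}  B5 = {a, f, g, i, k}  B6 = {a, b, f, g, h}  B7 = {a, b, c, g, h}
Tree: B1–B2, B2–B3, B2–B4, B2–B5, B1–B6, B6–B7
The largest bag has 5 vertices, giving width 4; this decomposition certifies tw(G) ≤ 4. Conversely, {a, b, c, g, h} is a clique of size 5, and the vertices of any clique must share a bag in every tree decomposition; so some bag has ≥ 5 vertices and tw(G) ≥ 4. Therefore the treewidth is 4.

4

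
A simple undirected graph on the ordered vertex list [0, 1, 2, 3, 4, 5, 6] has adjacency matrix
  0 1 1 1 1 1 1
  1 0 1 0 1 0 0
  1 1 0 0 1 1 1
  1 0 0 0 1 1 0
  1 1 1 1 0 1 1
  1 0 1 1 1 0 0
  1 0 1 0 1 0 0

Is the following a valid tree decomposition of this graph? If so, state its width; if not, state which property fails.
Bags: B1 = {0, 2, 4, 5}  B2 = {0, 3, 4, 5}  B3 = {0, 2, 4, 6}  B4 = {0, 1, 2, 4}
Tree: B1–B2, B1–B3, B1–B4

Yes; width 3.

Checking the three conditions: (i) the bags cover all of {0, 1, 2, 3, 4, 5, 6}; (ii) for each edge, some bag contains both endpoints; (iii) the bags containing any fixed vertex form a subtree. All hold, so the decomposition is valid with width 4 − 1 = 3.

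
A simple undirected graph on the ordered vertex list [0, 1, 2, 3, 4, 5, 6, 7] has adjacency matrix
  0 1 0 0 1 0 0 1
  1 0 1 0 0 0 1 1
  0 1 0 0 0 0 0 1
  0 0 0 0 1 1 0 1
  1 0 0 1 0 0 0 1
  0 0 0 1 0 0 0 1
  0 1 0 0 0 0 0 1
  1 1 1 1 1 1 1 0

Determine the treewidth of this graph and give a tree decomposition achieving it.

The largest bag has 3 vertices, giving width 2; this decomposition certifies tw(G) ≤ 2. On the other hand G contains the 3-clique {0, 1, 7}. A clique must lie in a single bag of any decomposition, so no decomposition can have width below 2. The upper and lower bounds meet at 2, so that is the treewidth.

Treewidth 2.
Bags: B1 = {0, 1, 7}  B2 = {1, 6, 7}  B3 = {0, 4, 7}  B4 = {3, 4, 7}  B5 = {3, 5, 7}  B6 = {1, 2, 7}
Tree: B1–B2, B1–B3, B3–B4, B4–B5, B2–B6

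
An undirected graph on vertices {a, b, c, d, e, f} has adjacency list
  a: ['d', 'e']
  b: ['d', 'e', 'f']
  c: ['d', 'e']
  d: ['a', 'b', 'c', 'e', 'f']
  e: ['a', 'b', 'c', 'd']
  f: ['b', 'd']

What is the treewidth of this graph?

A width-2 tree decomposition is:
Bags: B1 = {b, d, e}  B2 = {b, d, f}  B3 = {a, d, e}  B4 = {c, d, e}
Tree: B1–B2, B1–B3, B1–B4
Every bag has size at most 3, so the width is 3 − 1 = 2 and tw(G) ≤ 2. For the lower bound, the 3 vertices {c, d, e} are pairwise adjacent, and any tree decomposition puts a clique entirely inside one bag — forcing width ≥ 2. Therefore the treewidth is 2.

2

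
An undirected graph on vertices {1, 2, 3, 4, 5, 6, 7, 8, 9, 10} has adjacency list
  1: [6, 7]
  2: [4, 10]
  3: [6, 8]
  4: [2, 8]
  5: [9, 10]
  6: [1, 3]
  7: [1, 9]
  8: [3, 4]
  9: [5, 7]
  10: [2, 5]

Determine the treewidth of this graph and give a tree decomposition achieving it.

Treewidth 2.
One such decomposition:
Bags: B1 = {1, 7, 9}  B2 = {1, 5, 9}  B3 = {1, 5, 10}  B4 = {1, 2, 10}  B5 = {1, 2, 4}  B6 = {1, 4, 8}  B7 = {1, 3, 8}  B8 = {1, 3, 6}
Tree: B1–B2, B2–B3, B3–B4, B4–B5, B5–B6, B6–B7, B7–B8

Each bag holds 3 vertices, so the decomposition has width 2, which upper-bounds the treewidth. The edges 1–7–9–5–10–2–4–8–3–6–1 form a cycle, so G is not a tree and its treewidth is at least 2. Hence tw(G) = 2 exactly.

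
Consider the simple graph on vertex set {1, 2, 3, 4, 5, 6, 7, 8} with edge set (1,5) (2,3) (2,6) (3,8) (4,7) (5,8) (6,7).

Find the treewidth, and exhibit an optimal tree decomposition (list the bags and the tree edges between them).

Treewidth 1.
One optimal decomposition is:
Bags: B1 = {4, 7}  B2 = {6, 7}  B3 = {2, 6}  B4 = {2, 3}  B5 = {3, 8}  B6 = {5, 8}  B7 = {1, 5}
Tree: B1–B2, B2–B3, B3–B4, B4–B5, B5–B6, B6–B7

Each bag holds 2 vertices, so the decomposition has width 1, which upper-bounds the treewidth. G has an edge, so its treewidth is at least 1. Combining the bounds, tw(G) = 1.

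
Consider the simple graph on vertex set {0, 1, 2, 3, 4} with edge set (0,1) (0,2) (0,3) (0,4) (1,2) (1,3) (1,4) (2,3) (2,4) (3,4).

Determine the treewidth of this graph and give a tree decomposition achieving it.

Treewidth 4.
One such decomposition:
Bags: B1 = {0, 1, 2, 3, 4}
Tree: (single bag)

With just one bag of size 5, the width is 5 − 1 = 4, so tw(G) ≤ 4. On the other hand G contains the 5-clique {0, 1, 2, 3, 4}. A clique must lie in a single bag of any decomposition, so no decomposition can have width below 4. The upper and lower bounds meet at 4, so that is the treewidth.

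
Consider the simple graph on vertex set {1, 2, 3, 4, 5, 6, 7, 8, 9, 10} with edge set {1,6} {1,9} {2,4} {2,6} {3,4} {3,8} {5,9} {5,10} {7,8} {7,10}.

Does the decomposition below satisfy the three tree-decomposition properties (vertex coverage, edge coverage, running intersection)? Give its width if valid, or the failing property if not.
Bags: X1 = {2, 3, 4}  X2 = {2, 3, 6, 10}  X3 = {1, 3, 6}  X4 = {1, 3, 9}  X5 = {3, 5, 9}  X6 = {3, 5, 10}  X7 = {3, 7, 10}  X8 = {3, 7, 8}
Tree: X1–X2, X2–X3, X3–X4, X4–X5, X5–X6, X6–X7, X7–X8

No — bags containing vertex 10 are not connected in the tree.

A tree decomposition must satisfy three properties: every vertex lies in some bag; for every edge, both endpoints lie together in some bag; and for every vertex, the bags containing it form a connected subtree. Here bags containing vertex 10 are not connected in the tree, so the decomposition is invalid.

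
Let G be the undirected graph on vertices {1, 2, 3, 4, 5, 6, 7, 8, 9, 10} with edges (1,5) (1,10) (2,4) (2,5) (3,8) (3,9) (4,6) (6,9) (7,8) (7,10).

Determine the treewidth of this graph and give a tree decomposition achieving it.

Every bag has size at most 3, so the width is 3 − 1 = 2 and tw(G) ≤ 2. The edges 1–10–7–8–3–9–6–4–2–5–1 form a cycle, so G is not a tree and its treewidth is at least 2. Hence tw(G) = 2 exactly.

Treewidth 2.
One optimal decomposition is:
Bags: B1 = {1, 7, 10}  B2 = {1, 7, 8}  B3 = {1, 3, 8}  B4 = {1, 3, 9}  B5 = {1, 6, 9}  B6 = {1, 4, 6}  B7 = {1, 2, 4}  B8 = {1, 2, 5}
Tree: B1–B2, B2–B3, B3–B4, B4–B5, B5–B6, B6–B7, B7–B8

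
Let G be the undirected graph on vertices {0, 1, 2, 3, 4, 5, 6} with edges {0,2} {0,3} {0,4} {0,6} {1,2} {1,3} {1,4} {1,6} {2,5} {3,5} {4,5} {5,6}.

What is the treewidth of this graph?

A width-3 tree decomposition is:
Bags: B1 = {0, 1, 2, 5}  B2 = {0, 1, 4, 5}  B3 = {0, 1, 5, 6}  B4 = {0, 1, 3, 5}
Tree: B1–B2, B2–B3, B3–B4
The largest bag has 4 vertices, giving width 3; this decomposition certifies tw(G) ≤ 3. For the lower bound: the 4 vertex sets {1,2}, {4,5}, {0}, {6} are disjoint, each induces a connected subgraph, and every pair is joined by at least one edge of G. Contracting each set to a single vertex therefore yields K_{4} as a minor, and since treewidth is minor-monotone, tw(G) ≥ tw(K_{4}) = 3. Hence tw(G) = 3 exactly.

3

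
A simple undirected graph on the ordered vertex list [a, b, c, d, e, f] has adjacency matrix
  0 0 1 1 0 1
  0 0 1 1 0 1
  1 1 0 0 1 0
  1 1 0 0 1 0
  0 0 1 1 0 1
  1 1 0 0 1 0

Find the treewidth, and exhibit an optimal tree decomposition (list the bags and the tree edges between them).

Treewidth 3.
One optimal decomposition is:
Bags: B1 = {a, b, e, f}  B2 = {a, b, c, e}  B3 = {a, b, d, e}
Tree: B1–B2, B2–B3

The largest bag has 4 vertices, giving width 3; this decomposition certifies tw(G) ≤ 3. For the lower bound: the 4 vertex sets {b,f}, {a,c}, {e}, {d} are disjoint, each induces a connected subgraph, and every pair is joined by at least one edge of G. Contracting each set to a single vertex therefore yields K_{4} as a minor, and since treewidth is minor-monotone, tw(G) ≥ tw(K_{4}) = 3. Combining the bounds, tw(G) = 3.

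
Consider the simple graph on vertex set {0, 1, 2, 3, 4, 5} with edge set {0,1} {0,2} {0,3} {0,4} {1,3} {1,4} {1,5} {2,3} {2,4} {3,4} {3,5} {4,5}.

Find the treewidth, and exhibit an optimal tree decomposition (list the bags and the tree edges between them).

Treewidth 3.
Bags: B1 = {0, 1, 3, 4}  B2 = {1, 3, 4, 5}  B3 = {0, 2, 3, 4}
Tree: B1–B2, B1–B3

Every bag has size at most 4, so the width is 4 − 1 = 3 and tw(G) ≤ 3. For the lower bound, the 4 vertices {0, 1, 3, 4} are pairwise adjacent, and any tree decomposition puts a clique entirely inside one bag — forcing width ≥ 3. Therefore the treewidth is 3.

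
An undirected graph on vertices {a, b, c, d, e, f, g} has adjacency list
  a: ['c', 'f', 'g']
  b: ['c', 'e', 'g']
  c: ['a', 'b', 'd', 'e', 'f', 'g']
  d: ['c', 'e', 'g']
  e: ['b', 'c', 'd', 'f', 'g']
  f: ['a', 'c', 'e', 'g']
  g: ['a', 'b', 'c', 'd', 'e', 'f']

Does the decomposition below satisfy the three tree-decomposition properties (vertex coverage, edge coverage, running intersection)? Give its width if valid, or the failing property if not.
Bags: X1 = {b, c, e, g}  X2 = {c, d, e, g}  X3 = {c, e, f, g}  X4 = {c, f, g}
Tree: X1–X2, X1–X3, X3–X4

No — vertex a appears in no bag.

A tree decomposition must satisfy three properties: every vertex lies in some bag; for every edge, both endpoints lie together in some bag; and for every vertex, the bags containing it form a connected subtree. Here vertex a appears in no bag, so the decomposition is invalid.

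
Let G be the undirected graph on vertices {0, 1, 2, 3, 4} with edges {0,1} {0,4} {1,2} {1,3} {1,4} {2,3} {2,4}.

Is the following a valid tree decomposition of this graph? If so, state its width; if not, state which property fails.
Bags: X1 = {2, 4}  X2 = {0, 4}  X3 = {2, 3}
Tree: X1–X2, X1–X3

No — vertex 1 appears in no bag.

A tree decomposition must satisfy three properties: every vertex lies in some bag; for every edge, both endpoints lie together in some bag; and for every vertex, the bags containing it form a connected subtree. Here vertex 1 appears in no bag, so the decomposition is invalid.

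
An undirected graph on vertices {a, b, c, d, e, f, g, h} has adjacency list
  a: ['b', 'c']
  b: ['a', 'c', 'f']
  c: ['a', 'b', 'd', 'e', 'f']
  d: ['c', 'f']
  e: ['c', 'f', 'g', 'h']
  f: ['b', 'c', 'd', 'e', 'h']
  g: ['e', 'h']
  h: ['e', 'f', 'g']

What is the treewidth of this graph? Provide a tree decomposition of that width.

Each bag holds 3 vertices, so the decomposition has width 2, which upper-bounds the treewidth. On the other hand G contains the 3-clique {e, g, h}. A clique must lie in a single bag of any decomposition, so no decomposition can have width below 2. Combining the bounds, tw(G) = 2.

Treewidth 2.
One optimal decomposition is:
Bags: B1 = {c, d, f}  B2 = {b, c, f}  B3 = {a, b, c}  B4 = {c, e, f}  B5 = {e, f, h}  B6 = {e, g, h}
Tree: B1–B2, B2–B3, B1–B4, B4–B5, B5–B6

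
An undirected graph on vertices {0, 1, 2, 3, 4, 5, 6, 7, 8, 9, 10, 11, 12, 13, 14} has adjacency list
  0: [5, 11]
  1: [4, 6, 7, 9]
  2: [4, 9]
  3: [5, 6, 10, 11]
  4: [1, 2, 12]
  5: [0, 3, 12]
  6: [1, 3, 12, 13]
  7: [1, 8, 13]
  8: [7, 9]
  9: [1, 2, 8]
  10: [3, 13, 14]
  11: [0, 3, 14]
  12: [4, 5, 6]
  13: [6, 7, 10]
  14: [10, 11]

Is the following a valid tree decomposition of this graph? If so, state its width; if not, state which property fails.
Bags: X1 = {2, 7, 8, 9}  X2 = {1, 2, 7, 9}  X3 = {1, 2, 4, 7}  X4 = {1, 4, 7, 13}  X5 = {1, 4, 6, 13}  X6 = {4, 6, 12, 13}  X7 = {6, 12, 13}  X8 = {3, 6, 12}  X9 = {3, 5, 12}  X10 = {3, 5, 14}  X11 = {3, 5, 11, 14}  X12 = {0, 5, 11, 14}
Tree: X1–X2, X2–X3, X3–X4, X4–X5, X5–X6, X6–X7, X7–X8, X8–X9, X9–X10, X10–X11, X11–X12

A tree decomposition must satisfy three properties: every vertex lies in some bag; for every edge, both endpoints lie together in some bag; and for every vertex, the bags containing it form a connected subtree. Here vertex 10 appears in no bag, so the decomposition is invalid.

No — vertex 10 appears in no bag.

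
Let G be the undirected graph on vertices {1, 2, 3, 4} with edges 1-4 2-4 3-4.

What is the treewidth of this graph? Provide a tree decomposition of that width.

Treewidth 1.
One such decomposition:
Bags: B1 = {2, 4}  B2 = {3, 4}  B3 = {1, 4}
Tree: B1–B2, B2–B3

Every bag has size at most 2, so the width is 2 − 1 = 1 and tw(G) ≤ 1. Any graph with an edge has treewidth ≥ 1, and G has the edge 2–4. Therefore the treewidth is 1.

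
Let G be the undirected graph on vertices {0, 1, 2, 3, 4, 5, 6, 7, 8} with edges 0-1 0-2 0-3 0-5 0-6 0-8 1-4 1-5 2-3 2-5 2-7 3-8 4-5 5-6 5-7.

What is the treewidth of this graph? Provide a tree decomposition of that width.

The largest bag has 3 vertices, giving width 2; this decomposition certifies tw(G) ≤ 2. On the other hand G contains the 3-clique {0, 3, 8}. A clique must lie in a single bag of any decomposition, so no decomposition can have width below 2. Hence tw(G) = 2 exactly.

Treewidth 2.
One optimal decomposition is:
Bags: B1 = {0, 2, 5}  B2 = {0, 1, 5}  B3 = {2, 5, 7}  B4 = {0, 2, 3}  B5 = {0, 5, 6}  B6 = {1, 4, 5}  B7 = {0, 3, 8}
Tree: B1–B2, B1–B3, B1–B4, B2–B5, B2–B6, B4–B7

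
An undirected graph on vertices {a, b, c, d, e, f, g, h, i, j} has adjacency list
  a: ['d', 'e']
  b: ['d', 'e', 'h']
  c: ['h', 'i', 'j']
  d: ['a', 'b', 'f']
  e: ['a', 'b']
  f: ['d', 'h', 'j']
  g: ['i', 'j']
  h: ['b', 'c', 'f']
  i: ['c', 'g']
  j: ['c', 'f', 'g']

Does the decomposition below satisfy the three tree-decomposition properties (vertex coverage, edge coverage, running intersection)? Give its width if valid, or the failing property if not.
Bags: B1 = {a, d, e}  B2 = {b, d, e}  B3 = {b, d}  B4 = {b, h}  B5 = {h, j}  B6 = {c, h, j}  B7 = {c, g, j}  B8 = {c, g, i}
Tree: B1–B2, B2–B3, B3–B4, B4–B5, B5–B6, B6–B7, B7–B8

No — vertex f appears in no bag.

A tree decomposition must satisfy three properties: every vertex lies in some bag; for every edge, both endpoints lie together in some bag; and for every vertex, the bags containing it form a connected subtree. Here vertex f appears in no bag, so the decomposition is invalid.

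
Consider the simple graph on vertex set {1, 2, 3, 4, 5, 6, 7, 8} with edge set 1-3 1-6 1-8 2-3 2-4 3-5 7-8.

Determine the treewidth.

A width-1 tree decomposition is:
Bags: B1 = {1, 6}  B2 = {1, 3}  B3 = {1, 8}  B4 = {3, 5}  B5 = {2, 3}  B6 = {2, 4}  B7 = {7, 8}
Tree: B1–B2, B1–B3, B2–B4, B4–B5, B5–B6, B3–B7
The largest bag has 2 vertices, giving width 1; this decomposition certifies tw(G) ≤ 1. Any graph with an edge has treewidth ≥ 1, and G has the edge 1–6. Hence tw(G) = 1 exactly.

1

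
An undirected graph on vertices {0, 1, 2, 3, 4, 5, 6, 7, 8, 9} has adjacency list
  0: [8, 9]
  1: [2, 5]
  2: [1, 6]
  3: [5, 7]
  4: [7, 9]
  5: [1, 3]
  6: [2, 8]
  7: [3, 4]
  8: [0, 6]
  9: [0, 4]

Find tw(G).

A width-2 tree decomposition is:
Bags: B1 = {4, 7, 9}  B2 = {3, 7, 9}  B3 = {3, 5, 9}  B4 = {1, 5, 9}  B5 = {1, 2, 9}  B6 = {2, 6, 9}  B7 = {6, 8, 9}  B8 = {0, 8, 9}
Tree: B1–B2, B2–B3, B3–B4, B4–B5, B5–B6, B6–B7, B7–B8
The largest bag has 3 vertices, giving width 2; this decomposition certifies tw(G) ≤ 2. For the lower bound, G contains the cycle 9–4–7–3–5–1–2–6–8–0–9, so G is not a forest; only forests have treewidth ≤ 1, hence tw(G) ≥ 2. Therefore the treewidth is 2.

2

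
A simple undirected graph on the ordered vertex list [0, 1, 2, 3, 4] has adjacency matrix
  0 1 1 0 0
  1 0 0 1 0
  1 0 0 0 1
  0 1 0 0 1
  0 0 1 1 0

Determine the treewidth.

A width-2 tree decomposition is:
Bags: B1 = {0, 1, 2}  B2 = {1, 2, 4}  B3 = {1, 3, 4}
Tree: B1–B2, B2–B3
Each bag holds 3 vertices, so the decomposition has width 2, which upper-bounds the treewidth. The edges 1–0–2–4–3–1 form a cycle, so G is not a tree and its treewidth is at least 2. Combining the bounds, tw(G) = 2.

2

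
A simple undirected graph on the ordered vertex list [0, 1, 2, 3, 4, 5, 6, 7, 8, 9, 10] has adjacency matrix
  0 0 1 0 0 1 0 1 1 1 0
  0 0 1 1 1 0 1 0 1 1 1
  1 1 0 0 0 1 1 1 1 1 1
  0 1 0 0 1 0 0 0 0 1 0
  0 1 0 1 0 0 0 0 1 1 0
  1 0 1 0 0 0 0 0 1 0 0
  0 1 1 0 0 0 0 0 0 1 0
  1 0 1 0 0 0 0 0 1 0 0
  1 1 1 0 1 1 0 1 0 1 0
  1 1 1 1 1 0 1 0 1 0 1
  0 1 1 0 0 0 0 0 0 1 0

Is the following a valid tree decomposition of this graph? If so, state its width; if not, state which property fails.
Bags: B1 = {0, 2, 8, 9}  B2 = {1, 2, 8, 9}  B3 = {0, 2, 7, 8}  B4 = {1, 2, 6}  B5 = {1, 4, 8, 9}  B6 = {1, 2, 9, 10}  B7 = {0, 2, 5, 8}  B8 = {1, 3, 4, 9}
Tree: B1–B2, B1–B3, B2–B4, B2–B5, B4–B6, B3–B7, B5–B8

No — edge (9,6) lies in no bag.

A tree decomposition must satisfy three properties: every vertex lies in some bag; for every edge, both endpoints lie together in some bag; and for every vertex, the bags containing it form a connected subtree. Here edge (9,6) lies in no bag, so the decomposition is invalid.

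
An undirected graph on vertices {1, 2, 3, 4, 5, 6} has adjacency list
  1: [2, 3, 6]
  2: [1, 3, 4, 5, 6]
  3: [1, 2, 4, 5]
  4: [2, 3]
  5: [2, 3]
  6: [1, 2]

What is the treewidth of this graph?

A width-2 tree decomposition is:
Bags: B1 = {2, 3, 4}  B2 = {1, 2, 3}  B3 = {2, 3, 5}  B4 = {1, 2, 6}
Tree: B1–B2, B2–B3, B2–B4
Every bag has size at most 3, so the width is 3 − 1 = 2 and tw(G) ≤ 2. Conversely, {1, 2, 3} is a clique of size 3, and the vertices of any clique must share a bag in every tree decomposition; so some bag has ≥ 3 vertices and tw(G) ≥ 2. The upper and lower bounds meet at 2, so that is the treewidth.

2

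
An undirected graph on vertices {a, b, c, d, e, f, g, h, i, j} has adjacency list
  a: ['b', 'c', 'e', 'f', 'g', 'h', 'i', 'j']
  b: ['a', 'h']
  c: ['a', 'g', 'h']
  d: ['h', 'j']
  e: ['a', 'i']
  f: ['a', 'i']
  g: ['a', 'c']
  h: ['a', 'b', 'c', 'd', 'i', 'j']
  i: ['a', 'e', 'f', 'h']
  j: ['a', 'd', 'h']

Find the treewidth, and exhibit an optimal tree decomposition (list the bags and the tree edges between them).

Treewidth 2.
Bags: B1 = {a, h, i}  B2 = {a, f, i}  B3 = {a, e, i}  B4 = {a, c, h}  B5 = {a, b, h}  B6 = {a, h, j}  B7 = {d, h, j}  B8 = {a, c, g}
Tree: B1–B2, B1–B3, B1–B4, B1–B5, B4–B6, B6–B7, B4–B8

Each bag holds 3 vertices, so the decomposition has width 2, which upper-bounds the treewidth. On the other hand G contains the 3-clique {d, h, j}. A clique must lie in a single bag of any decomposition, so no decomposition can have width below 2. Combining the bounds, tw(G) = 2.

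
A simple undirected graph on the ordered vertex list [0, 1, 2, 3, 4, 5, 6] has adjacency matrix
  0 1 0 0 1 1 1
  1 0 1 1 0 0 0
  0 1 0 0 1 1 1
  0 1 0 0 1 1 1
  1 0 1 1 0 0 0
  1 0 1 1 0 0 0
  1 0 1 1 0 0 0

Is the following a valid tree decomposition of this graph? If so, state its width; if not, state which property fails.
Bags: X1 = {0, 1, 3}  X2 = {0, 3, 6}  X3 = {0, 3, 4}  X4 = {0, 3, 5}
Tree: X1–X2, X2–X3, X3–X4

A tree decomposition must satisfy three properties: every vertex lies in some bag; for every edge, both endpoints lie together in some bag; and for every vertex, the bags containing it form a connected subtree. Here vertex 2 appears in no bag, so the decomposition is invalid.

No — vertex 2 appears in no bag.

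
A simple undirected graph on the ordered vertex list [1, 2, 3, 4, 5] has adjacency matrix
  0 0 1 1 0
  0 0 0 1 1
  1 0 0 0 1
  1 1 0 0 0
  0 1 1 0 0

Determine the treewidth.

2

A width-2 tree decomposition is:
Bags: B1 = {2, 4, 5}  B2 = {3, 4, 5}  B3 = {1, 3, 4}
Tree: B1–B2, B2–B3
The largest bag has 3 vertices, giving width 2; this decomposition certifies tw(G) ≤ 2. The edges 4–2–5–3–1–4 form a cycle, so G is not a tree and its treewidth is at least 2. Therefore the treewidth is 2.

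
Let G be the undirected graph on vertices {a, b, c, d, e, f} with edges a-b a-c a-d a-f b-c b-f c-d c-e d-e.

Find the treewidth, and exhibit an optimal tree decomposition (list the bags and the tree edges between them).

Each bag holds 3 vertices, so the decomposition has width 2, which upper-bounds the treewidth. On the other hand G contains the 3-clique {c, d, e}. A clique must lie in a single bag of any decomposition, so no decomposition can have width below 2. The upper and lower bounds meet at 2, so that is the treewidth.

Treewidth 2.
One such decomposition:
Bags: B1 = {a, b, f}  B2 = {a, b, c}  B3 = {a, c, d}  B4 = {c, d, e}
Tree: B1–B2, B2–B3, B3–B4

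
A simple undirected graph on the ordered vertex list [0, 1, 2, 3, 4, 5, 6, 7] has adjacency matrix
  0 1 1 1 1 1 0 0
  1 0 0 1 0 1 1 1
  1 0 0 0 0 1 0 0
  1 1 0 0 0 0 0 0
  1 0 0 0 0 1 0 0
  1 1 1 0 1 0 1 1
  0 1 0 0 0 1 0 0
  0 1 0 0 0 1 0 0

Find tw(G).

2

A width-2 tree decomposition is:
Bags: B1 = {0, 1, 5}  B2 = {0, 2, 5}  B3 = {1, 5, 7}  B4 = {1, 5, 6}  B5 = {0, 1, 3}  B6 = {0, 4, 5}
Tree: B1–B2, B1–B3, B1–B4, B1–B5, B2–B6
Each bag holds 3 vertices, so the decomposition has width 2, which upper-bounds the treewidth. Conversely, {0, 1, 3} is a clique of size 3, and the vertices of any clique must share a bag in every tree decomposition; so some bag has ≥ 3 vertices and tw(G) ≥ 2. Combining the bounds, tw(G) = 2.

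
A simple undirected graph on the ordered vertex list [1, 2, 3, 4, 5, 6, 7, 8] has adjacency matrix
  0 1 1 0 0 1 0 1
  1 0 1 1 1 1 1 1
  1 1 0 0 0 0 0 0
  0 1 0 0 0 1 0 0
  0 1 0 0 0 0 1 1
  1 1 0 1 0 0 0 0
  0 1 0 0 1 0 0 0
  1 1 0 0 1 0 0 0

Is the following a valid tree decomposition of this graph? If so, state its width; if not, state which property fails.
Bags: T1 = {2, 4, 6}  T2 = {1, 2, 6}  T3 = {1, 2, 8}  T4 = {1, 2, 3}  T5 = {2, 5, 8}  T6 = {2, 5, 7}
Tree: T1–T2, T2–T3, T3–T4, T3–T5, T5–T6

Yes; width 2.

Checking the three conditions: (i) the bags cover all of {1, 2, 3, 4, 5, 6, 7, 8}; (ii) for each edge, some bag contains both endpoints; (iii) the bags containing any fixed vertex form a subtree. All hold, so the decomposition is valid with width 3 − 1 = 2.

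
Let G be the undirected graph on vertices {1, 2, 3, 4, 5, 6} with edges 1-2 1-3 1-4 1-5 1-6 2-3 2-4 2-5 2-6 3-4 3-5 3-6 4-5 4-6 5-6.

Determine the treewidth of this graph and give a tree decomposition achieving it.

A single bag containing all 6 vertices is trivially a valid decomposition of width 5. For the lower bound, the 6 vertices {1, 2, 3, 4, 5, 6} are pairwise adjacent, and any tree decomposition puts a clique entirely inside one bag — forcing width ≥ 5. Therefore the treewidth is 5.

Treewidth 5.
Bags: B1 = {1, 2, 3, 4, 5, 6}
Tree: (single bag)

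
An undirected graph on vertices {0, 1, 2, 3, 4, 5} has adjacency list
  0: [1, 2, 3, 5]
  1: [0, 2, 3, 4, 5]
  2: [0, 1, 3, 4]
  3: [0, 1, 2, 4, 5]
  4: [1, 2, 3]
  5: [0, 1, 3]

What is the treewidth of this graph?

A width-3 tree decomposition is:
Bags: B1 = {0, 1, 2, 3}  B2 = {0, 1, 3, 5}  B3 = {1, 2, 3, 4}
Tree: B1–B2, B1–B3
Every bag has size at most 4, so the width is 4 − 1 = 3 and tw(G) ≤ 3. For the lower bound, the 4 vertices {0, 1, 2, 3} are pairwise adjacent, and any tree decomposition puts a clique entirely inside one bag — forcing width ≥ 3. Therefore the treewidth is 3.

3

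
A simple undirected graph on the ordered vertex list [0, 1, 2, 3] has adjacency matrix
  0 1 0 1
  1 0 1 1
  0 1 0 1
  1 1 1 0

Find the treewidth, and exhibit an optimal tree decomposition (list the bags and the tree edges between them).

The largest bag has 3 vertices, giving width 2; this decomposition certifies tw(G) ≤ 2. Conversely, {0, 1, 3} is a clique of size 3, and the vertices of any clique must share a bag in every tree decomposition; so some bag has ≥ 3 vertices and tw(G) ≥ 2. The upper and lower bounds meet at 2, so that is the treewidth.

Treewidth 2.
One such decomposition:
Bags: B1 = {1, 2, 3}  B2 = {0, 1, 3}
Tree: B1–B2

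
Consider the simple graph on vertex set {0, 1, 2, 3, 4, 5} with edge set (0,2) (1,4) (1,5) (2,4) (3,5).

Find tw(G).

1

A width-1 tree decomposition is:
Bags: B1 = {3, 5}  B2 = {1, 5}  B3 = {1, 4}  B4 = {2, 4}  B5 = {0, 2}
Tree: B1–B2, B2–B3, B3–B4, B4–B5
Each bag holds 2 vertices, so the decomposition has width 1, which upper-bounds the treewidth. Any graph with an edge has treewidth ≥ 1, and G has the edge 3–5. The upper and lower bounds meet at 1, so that is the treewidth.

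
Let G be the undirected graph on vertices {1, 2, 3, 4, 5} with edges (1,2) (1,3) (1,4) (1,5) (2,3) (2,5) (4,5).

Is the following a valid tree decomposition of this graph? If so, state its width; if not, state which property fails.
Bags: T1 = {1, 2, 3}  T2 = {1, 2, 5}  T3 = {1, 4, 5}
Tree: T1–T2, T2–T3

Yes; width 2.

Checking the three conditions: (i) the bags cover all of {1, 2, 3, 4, 5}; (ii) for each edge, some bag contains both endpoints; (iii) the bags containing any fixed vertex form a subtree. All hold, so the decomposition is valid with width 3 − 1 = 2.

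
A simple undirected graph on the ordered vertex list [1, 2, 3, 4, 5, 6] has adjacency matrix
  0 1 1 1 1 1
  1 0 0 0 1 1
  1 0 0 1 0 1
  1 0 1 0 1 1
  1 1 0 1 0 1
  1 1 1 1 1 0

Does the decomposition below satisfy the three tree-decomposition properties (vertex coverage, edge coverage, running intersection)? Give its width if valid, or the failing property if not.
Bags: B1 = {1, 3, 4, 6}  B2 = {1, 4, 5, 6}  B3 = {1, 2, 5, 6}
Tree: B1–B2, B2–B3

Yes; width 3.

Vertex coverage: the bags together contain {1, 2, 3, 4, 5, 6}, the full vertex set. Edge coverage: each edge of G has both endpoints in at least one bag. Running intersection: for every vertex, the bags containing it form a connected subtree. All three properties hold, so this is a valid tree decomposition of width max|bag| − 1 = 3, and hence tw(G) ≤ 3.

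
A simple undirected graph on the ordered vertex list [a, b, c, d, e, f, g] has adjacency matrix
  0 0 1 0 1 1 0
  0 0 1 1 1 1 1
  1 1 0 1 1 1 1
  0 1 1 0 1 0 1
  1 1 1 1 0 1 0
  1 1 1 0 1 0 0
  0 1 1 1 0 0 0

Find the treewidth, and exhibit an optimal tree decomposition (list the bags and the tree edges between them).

The largest bag has 4 vertices, giving width 3; this decomposition certifies tw(G) ≤ 3. For the lower bound, the 4 vertices {a, c, e, f} are pairwise adjacent, and any tree decomposition puts a clique entirely inside one bag — forcing width ≥ 3. Therefore the treewidth is 3.

Treewidth 3.
Bags: B1 = {b, c, d, e}  B2 = {b, c, d, g}  B3 = {b, c, e, f}  B4 = {a, c, e, f}
Tree: B1–B2, B1–B3, B3–B4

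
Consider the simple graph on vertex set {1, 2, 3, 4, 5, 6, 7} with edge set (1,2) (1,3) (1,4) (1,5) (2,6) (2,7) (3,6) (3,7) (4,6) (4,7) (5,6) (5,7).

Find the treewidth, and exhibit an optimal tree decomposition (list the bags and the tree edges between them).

The largest bag has 4 vertices, giving width 3; this decomposition certifies tw(G) ≤ 3. For the lower bound: the 4 vertex sets {3,7}, {2,6}, {1}, {5} are disjoint, each induces a connected subgraph, and every pair is joined by at least one edge of G. Contracting each set to a single vertex therefore yields K_{4} as a minor, and since treewidth is minor-monotone, tw(G) ≥ tw(K_{4}) = 3. Combining the bounds, tw(G) = 3.

Treewidth 3.
One optimal decomposition is:
Bags: B1 = {1, 3, 6, 7}  B2 = {1, 2, 6, 7}  B3 = {1, 5, 6, 7}  B4 = {1, 4, 6, 7}
Tree: B1–B2, B2–B3, B3–B4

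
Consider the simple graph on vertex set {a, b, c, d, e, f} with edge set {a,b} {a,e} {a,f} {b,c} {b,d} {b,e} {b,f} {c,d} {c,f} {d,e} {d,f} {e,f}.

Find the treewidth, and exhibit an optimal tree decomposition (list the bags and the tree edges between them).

Treewidth 3.
Bags: B1 = {b, d, e, f}  B2 = {a, b, e, f}  B3 = {b, c, d, f}
Tree: B1–B2, B1–B3

The largest bag has 4 vertices, giving width 3; this decomposition certifies tw(G) ≤ 3. On the other hand G contains the 4-clique {b, d, e, f}. A clique must lie in a single bag of any decomposition, so no decomposition can have width below 3. Combining the bounds, tw(G) = 3.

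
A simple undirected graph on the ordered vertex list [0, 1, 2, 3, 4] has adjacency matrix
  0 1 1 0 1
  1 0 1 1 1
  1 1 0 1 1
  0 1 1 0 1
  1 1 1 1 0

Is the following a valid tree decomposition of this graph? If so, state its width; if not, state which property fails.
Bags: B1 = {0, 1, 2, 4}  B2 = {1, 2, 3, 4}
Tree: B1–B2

Yes; width 3.

Every vertex of G appears in some bag (union = {0, 1, 2, 3, 4}); every edge is covered by a bag; and for each vertex v the set of bags containing v is connected in the bag tree. The decomposition is therefore valid. The largest bag has 4 vertices, so the width is 3.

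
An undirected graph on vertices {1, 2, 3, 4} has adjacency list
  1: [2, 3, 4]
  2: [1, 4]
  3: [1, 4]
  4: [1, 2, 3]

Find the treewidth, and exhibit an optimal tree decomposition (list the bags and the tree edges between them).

Treewidth 2.
One optimal decomposition is:
Bags: B1 = {1, 3, 4}  B2 = {1, 2, 4}
Tree: B1–B2

Each bag holds 3 vertices, so the decomposition has width 2, which upper-bounds the treewidth. On the other hand G contains the 3-clique {1, 2, 4}. A clique must lie in a single bag of any decomposition, so no decomposition can have width below 2. Combining the bounds, tw(G) = 2.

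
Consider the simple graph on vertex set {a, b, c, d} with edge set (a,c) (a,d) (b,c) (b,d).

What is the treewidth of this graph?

2

A width-2 tree decomposition is:
Bags: B1 = {a, c, d}  B2 = {b, c, d}
Tree: B1–B2
Every bag has size at most 3, so the width is 3 − 1 = 2 and tw(G) ≤ 2. Since c–a–d–b–c is a cycle in G, G is not acyclic. Forests are exactly the graphs of treewidth ≤ 1, so tw(G) ≥ 2. Hence tw(G) = 2 exactly.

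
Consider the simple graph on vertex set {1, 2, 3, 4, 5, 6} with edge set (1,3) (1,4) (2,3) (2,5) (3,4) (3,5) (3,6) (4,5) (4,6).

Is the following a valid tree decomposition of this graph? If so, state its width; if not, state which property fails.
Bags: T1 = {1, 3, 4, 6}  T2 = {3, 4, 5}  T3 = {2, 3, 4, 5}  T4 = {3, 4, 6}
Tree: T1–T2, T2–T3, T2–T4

No — bags containing vertex 6 are not connected in the tree.

A tree decomposition must satisfy three properties: every vertex lies in some bag; for every edge, both endpoints lie together in some bag; and for every vertex, the bags containing it form a connected subtree. Here bags containing vertex 6 are not connected in the tree, so the decomposition is invalid.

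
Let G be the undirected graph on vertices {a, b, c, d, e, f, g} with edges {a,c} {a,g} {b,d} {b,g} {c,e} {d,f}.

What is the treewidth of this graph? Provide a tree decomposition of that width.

Every bag has size at most 2, so the width is 2 − 1 = 1 and tw(G) ≤ 1. Since G has at least one edge (e.g. e–c), it is not an edgeless graph, so tw(G) ≥ 1. Combining the bounds, tw(G) = 1.

Treewidth 1.
One such decomposition:
Bags: B1 = {c, e}  B2 = {a, c}  B3 = {a, g}  B4 = {b, g}  B5 = {b, d}  B6 = {d, f}
Tree: B1–B2, B2–B3, B3–B4, B4–B5, B5–B6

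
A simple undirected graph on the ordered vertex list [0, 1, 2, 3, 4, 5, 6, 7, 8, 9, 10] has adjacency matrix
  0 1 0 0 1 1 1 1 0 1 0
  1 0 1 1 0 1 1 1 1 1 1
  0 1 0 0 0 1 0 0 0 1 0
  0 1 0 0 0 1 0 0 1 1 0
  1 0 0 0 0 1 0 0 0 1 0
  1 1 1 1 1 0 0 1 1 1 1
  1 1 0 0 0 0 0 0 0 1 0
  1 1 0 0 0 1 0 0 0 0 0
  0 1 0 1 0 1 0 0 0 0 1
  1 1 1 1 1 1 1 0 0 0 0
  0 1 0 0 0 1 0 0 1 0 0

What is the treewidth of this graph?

A width-3 tree decomposition is:
Bags: B1 = {1, 3, 5, 8}  B2 = {1, 3, 5, 9}  B3 = {1, 5, 8, 10}  B4 = {0, 1, 5, 9}  B5 = {0, 1, 6, 9}  B6 = {1, 2, 5, 9}  B7 = {0, 4, 5, 9}  B8 = {0, 1, 5, 7}
Tree: B1–B2, B1–B3, B2–B4, B4–B5, B4–B6, B4–B7, B4–B8
Each bag holds 4 vertices, so the decomposition has width 3, which upper-bounds the treewidth. On the other hand G contains the 4-clique {1, 5, 8, 10}. A clique must lie in a single bag of any decomposition, so no decomposition can have width below 3. Combining the bounds, tw(G) = 3.

3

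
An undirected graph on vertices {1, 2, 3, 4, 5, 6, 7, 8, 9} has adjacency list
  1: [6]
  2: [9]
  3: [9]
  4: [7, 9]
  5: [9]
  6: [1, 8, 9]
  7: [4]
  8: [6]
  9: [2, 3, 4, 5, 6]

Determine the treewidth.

A width-1 tree decomposition is:
Bags: B1 = {4, 9}  B2 = {2, 9}  B3 = {6, 9}  B4 = {6, 8}  B5 = {4, 7}  B6 = {1, 6}  B7 = {3, 9}  B8 = {5, 9}
Tree: B1–B2, B1–B3, B3–B4, B1–B5, B3–B6, B3–B7, B7–B8
Each bag holds 2 vertices, so the decomposition has width 1, which upper-bounds the treewidth. Since G has at least one edge (e.g. 4–9), it is not an edgeless graph, so tw(G) ≥ 1. Hence tw(G) = 1 exactly.

1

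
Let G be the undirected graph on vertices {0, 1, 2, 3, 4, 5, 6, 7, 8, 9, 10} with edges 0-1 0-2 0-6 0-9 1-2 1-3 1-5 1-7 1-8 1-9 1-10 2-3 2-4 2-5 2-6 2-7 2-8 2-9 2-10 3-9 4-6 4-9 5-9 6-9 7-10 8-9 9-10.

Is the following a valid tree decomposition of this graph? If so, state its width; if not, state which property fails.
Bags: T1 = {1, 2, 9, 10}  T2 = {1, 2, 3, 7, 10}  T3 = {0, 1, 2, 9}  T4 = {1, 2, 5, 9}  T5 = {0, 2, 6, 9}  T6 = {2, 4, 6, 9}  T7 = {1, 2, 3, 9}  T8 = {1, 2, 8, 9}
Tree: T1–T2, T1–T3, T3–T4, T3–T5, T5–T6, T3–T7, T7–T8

No — bags containing vertex 3 are not connected in the tree.

A tree decomposition must satisfy three properties: every vertex lies in some bag; for every edge, both endpoints lie together in some bag; and for every vertex, the bags containing it form a connected subtree. Here bags containing vertex 3 are not connected in the tree, so the decomposition is invalid.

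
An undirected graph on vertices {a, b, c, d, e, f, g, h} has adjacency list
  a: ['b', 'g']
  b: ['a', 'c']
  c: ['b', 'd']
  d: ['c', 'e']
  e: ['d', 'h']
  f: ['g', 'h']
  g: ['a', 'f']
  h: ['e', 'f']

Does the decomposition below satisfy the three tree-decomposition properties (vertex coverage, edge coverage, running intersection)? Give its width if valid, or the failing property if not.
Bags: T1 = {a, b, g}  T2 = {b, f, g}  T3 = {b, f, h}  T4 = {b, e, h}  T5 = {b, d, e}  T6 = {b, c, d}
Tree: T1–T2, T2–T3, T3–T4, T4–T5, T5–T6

Checking the three conditions: (i) the bags cover all of {a, b, c, d, e, f, g, h}; (ii) for each edge, some bag contains both endpoints; (iii) the bags containing any fixed vertex form a subtree. All hold, so the decomposition is valid with width 3 − 1 = 2.

Yes; width 2.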